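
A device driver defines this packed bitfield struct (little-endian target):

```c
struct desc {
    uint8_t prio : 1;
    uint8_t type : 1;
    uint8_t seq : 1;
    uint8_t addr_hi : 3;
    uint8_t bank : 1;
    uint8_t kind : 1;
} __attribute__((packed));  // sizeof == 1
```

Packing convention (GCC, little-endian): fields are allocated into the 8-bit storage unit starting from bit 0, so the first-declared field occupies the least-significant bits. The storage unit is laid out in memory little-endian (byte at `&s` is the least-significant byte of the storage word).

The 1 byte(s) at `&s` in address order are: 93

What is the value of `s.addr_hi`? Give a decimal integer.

[0]=0x93 (little-endian) → word 0x93
prio:1 @ bit 0 → (0x93>>0)&0x1 = 0x1
type:1 @ bit 1 → (0x93>>1)&0x1 = 0x1
seq:1 @ bit 2 → (0x93>>2)&0x1 = 0x0
addr_hi:3 @ bit 3 → (0x93>>3)&0x7 = 0x2  ←
bank:1 @ bit 6 → (0x93>>6)&0x1 = 0x0
kind:1 @ bit 7 → (0x93>>7)&0x1 = 0x1

2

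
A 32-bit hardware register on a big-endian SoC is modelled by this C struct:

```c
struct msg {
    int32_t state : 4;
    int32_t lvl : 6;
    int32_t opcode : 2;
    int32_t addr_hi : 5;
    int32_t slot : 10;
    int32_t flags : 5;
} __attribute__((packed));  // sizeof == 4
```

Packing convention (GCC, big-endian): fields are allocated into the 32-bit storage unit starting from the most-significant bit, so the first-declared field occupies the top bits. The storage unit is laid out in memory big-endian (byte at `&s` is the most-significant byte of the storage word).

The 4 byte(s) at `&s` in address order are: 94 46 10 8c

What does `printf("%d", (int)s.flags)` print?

12

[0]=0x94 [1]=0x46 [2]=0x10 [3]=0x8c (big-endian) → word 0x9446108c
state [28+:4] = (word>>28) & 0xf = 9
lvl [22+:6] = (word>>22) & 0x3f = 17
opcode [20+:2] = (word>>20) & 0x3 = 0
addr_hi [15+:5] = (word>>15) & 0x1f = 12
slot [5+:10] = (word>>5) & 0x3ff = 132
flags [0+:5] = (word>>0) & 0x1f = 12  ←
flags signed 5b, MSB=0: value = 12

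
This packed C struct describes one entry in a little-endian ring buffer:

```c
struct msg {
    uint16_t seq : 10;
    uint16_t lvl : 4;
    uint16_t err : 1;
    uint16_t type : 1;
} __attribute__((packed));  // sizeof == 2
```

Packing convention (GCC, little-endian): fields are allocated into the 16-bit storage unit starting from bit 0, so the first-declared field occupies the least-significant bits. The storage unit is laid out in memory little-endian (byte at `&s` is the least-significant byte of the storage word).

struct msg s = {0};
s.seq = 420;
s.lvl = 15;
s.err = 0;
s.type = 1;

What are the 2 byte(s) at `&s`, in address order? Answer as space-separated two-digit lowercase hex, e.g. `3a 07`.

seq:10 = 420 → 0x1a4 << 0 → word 0x01a4
lvl:4 = 15 → 0xf << 10 → word 0x3da4
err:1 = 0 → 0x0 << 14 → word 0x3da4
type:1 = 1 → 0x1 << 15 → word 0xbda4
word = 0xbda4 → little-endian bytes:
  [0]=0xa4  [1]=0xbd

a4 bd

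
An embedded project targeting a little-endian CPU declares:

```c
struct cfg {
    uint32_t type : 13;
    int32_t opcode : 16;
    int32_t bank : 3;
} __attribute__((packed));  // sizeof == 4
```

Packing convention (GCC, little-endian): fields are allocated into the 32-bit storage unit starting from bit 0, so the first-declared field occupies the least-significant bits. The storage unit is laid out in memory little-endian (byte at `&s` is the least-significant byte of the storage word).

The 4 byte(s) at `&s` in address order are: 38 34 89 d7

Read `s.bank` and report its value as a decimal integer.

[0]=0x38 [1]=0x34 [2]=0x89 [3]=0xd7 (little-endian) → word 0xd7893438
type:13 @ bit 0 → (0xd7893438>>0)&0x1fff = 0x1438
opcode:16 @ bit 13 → (0xd7893438>>13)&0xffff = 0xbc49
bank:3 @ bit 29 → (0xd7893438>>29)&0x7 = 0x6  ←
bank signed 3b, MSB=1: 6 - 8 = -2

-2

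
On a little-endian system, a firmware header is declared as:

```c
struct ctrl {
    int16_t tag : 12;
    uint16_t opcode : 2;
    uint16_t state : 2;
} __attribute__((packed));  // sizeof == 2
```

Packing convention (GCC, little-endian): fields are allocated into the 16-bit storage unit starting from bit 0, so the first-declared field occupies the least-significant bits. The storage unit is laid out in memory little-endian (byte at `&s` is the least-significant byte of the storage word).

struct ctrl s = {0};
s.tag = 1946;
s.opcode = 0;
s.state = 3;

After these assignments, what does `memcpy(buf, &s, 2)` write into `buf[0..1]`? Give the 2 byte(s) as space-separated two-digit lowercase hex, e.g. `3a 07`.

9a c7

tag (12b) val=1946 bits=0x79a at bit 0: 0x079a
opcode (2b) val=0 bits=0x0 at bit 12: 0x079a
state (2b) val=3 bits=0x3 at bit 14: 0xc79a
word = 0xc79a → little-endian bytes:
  [0]=0x9a  [1]=0xc7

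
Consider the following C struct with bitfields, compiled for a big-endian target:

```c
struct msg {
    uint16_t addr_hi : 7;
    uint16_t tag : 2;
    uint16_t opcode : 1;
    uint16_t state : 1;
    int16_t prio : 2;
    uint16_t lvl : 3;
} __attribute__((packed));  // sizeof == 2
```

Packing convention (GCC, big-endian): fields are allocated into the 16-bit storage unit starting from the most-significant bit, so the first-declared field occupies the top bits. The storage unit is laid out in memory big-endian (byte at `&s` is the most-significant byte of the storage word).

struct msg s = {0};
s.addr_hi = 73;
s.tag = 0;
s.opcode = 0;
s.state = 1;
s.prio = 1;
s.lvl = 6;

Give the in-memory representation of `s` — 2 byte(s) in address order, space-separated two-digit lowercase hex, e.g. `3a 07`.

92 2e

addr_hi:7 = 73 → 0x49 << 9 → word 0x9200
tag:2 = 0 → 0x0 << 7 → word 0x9200
opcode:1 = 0 → 0x0 << 6 → word 0x9200
state:1 = 1 → 0x1 << 5 → word 0x9220
prio:2 = 1 → 0x1 << 3 → word 0x9228
lvl:3 = 6 → 0x6 << 0 → word 0x922e
word = 0x922e → big-endian bytes:
  [0]=0x92  [1]=0x2e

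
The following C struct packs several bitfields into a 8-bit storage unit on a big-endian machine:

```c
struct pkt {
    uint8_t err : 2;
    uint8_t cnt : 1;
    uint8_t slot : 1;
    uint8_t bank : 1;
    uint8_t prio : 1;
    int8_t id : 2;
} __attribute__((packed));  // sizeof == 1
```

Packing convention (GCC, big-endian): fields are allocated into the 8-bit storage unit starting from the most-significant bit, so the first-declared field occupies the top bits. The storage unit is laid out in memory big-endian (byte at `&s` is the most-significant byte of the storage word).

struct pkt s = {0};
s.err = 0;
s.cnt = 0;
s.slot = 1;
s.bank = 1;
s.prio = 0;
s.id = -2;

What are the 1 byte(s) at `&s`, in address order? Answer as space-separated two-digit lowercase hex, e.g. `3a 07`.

[6+:2] err=0 & 0x3 = 0x0; word=0x00
[5+:1] cnt=0 & 0x1 = 0x0; word=0x00
[4+:1] slot=1 & 0x1 = 0x1; word=0x10
[3+:1] bank=1 & 0x1 = 0x1; word=0x18
[2+:1] prio=0 & 0x1 = 0x0; word=0x18
[0+:2] id=-2 & 0x3 = 0x2; word=0x1a
word = 0x1a → big-endian bytes:
  [0]=0x1a

1a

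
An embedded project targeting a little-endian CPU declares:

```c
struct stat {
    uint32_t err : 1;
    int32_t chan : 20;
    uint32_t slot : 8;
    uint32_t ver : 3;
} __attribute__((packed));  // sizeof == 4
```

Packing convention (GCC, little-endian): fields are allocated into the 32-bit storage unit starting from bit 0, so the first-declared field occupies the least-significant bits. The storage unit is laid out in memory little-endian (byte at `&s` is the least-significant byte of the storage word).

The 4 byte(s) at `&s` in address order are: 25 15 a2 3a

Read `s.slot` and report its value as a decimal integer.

[0]=0x25 [1]=0x15 [2]=0xa2 [3]=0x3a (little-endian) → word 0x3aa21525
err:1 @ bit 0 → (0x3aa21525>>0)&0x1 = 0x1
chan:20 @ bit 1 → (0x3aa21525>>1)&0xfffff = 0x10a92
slot:8 @ bit 21 → (0x3aa21525>>21)&0xff = 0xd5  ←
ver:3 @ bit 29 → (0x3aa21525>>29)&0x7 = 0x1

213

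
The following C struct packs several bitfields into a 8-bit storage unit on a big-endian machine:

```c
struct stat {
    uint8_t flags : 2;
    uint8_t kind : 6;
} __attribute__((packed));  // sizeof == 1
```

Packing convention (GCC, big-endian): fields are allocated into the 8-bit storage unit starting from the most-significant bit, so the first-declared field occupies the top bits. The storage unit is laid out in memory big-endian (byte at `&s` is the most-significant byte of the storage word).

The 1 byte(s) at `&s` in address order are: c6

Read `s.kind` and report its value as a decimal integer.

6

[0]=0xc6 (big-endian) → word 0xc6
flags [6+:2] = (word>>6) & 0x3 = 3
kind [0+:6] = (word>>0) & 0x3f = 6  ←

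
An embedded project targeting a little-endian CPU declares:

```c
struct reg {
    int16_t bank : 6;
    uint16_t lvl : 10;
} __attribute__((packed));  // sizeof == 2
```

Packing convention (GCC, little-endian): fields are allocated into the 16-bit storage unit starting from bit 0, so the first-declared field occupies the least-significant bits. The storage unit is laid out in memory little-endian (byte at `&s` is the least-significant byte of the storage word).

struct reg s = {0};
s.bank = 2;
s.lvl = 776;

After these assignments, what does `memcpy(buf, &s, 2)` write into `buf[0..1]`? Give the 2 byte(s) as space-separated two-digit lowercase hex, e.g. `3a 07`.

02 c2

bank (6b) val=2 bits=0x2 at bit 0: 0x0002
lvl (10b) val=776 bits=0x308 at bit 6: 0xc202
word = 0xc202 → little-endian bytes:
  [0]=0x02  [1]=0xc2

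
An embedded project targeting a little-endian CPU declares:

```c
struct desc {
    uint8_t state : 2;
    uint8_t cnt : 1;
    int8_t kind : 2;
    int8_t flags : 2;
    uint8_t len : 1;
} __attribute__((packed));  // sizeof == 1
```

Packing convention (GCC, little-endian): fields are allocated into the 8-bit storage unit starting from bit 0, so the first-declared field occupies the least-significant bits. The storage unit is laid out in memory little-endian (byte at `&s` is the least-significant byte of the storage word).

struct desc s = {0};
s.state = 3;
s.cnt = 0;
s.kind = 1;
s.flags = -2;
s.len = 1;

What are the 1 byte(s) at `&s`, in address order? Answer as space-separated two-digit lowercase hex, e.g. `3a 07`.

state (2b) val=3 bits=0x3 at bit 0: 0x03
cnt (1b) val=0 bits=0x0 at bit 2: 0x03
kind (2b) val=1 bits=0x1 at bit 3: 0x0b
flags (2b) val=-2 bits=0x2 at bit 5: 0x4b
len (1b) val=1 bits=0x1 at bit 7: 0xcb
word = 0xcb → little-endian bytes:
  [0]=0xcb

cb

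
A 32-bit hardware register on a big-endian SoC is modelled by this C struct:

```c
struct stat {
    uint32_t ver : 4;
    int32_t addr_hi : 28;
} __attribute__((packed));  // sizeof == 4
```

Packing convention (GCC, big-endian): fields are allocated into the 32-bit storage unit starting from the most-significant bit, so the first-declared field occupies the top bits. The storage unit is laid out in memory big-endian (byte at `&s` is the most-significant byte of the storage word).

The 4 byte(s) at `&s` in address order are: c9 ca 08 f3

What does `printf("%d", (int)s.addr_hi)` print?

[0]=0xc9 [1]=0xca [2]=0x08 [3]=0xf3 (big-endian) → word 0xc9ca08f3
ver:4 @ bit 28 → (0xc9ca08f3>>28)&0xf = 0xc
addr_hi:28 @ bit 0 → (0xc9ca08f3>>0)&0xfffffff = 0x9ca08f3  ←
addr_hi signed 28b, MSB=1: 164235507 - 268435456 = -104199949

-104199949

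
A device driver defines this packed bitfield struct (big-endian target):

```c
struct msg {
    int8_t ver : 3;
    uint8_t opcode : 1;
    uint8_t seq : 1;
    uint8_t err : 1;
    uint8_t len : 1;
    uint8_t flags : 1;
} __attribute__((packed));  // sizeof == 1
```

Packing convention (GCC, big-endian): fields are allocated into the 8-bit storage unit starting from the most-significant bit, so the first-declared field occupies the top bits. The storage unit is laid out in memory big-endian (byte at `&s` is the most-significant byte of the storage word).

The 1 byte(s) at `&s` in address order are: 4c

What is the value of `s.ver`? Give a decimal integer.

2

[0]=0x4c (big-endian) → word 0x4c
ver [5+:3] = (word>>5) & 0x7 = 2  ←
opcode [4+:1] = (word>>4) & 0x1 = 0
seq [3+:1] = (word>>3) & 0x1 = 1
err [2+:1] = (word>>2) & 0x1 = 1
len [1+:1] = (word>>1) & 0x1 = 0
flags [0+:1] = (word>>0) & 0x1 = 0
ver signed 3b, MSB=0: value = 2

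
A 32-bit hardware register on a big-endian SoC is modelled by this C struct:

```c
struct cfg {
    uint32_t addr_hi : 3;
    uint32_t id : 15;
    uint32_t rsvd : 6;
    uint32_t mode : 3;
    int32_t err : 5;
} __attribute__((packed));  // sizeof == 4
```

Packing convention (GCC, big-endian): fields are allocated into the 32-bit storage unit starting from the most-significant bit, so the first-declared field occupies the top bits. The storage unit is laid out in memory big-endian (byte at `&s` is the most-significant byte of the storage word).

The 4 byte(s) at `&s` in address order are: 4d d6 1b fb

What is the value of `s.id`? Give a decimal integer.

14168

[0]=0x4d [1]=0xd6 [2]=0x1b [3]=0xfb (big-endian) → word 0x4dd61bfb
addr_hi:3 @ bit 29 → (0x4dd61bfb>>29)&0x7 = 0x2
id:15 @ bit 14 → (0x4dd61bfb>>14)&0x7fff = 0x3758  ←
rsvd:6 @ bit 8 → (0x4dd61bfb>>8)&0x3f = 0x1b
mode:3 @ bit 5 → (0x4dd61bfb>>5)&0x7 = 0x7
err:5 @ bit 0 → (0x4dd61bfb>>0)&0x1f = 0x1b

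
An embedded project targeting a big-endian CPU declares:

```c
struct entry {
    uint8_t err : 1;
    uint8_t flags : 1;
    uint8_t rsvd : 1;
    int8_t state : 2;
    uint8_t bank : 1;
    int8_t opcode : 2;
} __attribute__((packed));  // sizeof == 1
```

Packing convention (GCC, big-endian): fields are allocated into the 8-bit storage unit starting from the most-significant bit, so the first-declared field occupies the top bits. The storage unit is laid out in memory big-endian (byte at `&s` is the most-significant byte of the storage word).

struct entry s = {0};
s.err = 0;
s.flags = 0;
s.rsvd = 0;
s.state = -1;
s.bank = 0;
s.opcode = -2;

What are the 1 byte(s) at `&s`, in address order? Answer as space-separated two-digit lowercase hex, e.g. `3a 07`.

err:1 = 0 → 0x0 << 7 → word 0x00
flags:1 = 0 → 0x0 << 6 → word 0x00
rsvd:1 = 0 → 0x0 << 5 → word 0x00
state:2 = -1 → 0x3 << 3 → word 0x18
bank:1 = 0 → 0x0 << 2 → word 0x18
opcode:2 = -2 → 0x2 << 0 → word 0x1a
word = 0x1a → big-endian bytes:
  [0]=0x1a

1a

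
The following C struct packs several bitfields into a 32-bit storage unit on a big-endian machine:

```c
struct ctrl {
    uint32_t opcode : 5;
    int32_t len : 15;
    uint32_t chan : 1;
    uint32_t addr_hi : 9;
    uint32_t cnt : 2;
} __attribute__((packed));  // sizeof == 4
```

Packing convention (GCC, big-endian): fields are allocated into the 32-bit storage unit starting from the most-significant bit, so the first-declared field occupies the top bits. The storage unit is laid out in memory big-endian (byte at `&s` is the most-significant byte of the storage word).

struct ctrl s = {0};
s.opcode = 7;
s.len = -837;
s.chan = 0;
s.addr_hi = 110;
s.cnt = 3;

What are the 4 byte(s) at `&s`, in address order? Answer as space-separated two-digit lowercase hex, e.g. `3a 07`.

[27+:5] opcode=7 & 0x1f = 0x7; word=0x38000000
[12+:15] len=-837 & 0x7fff = 0x7cbb; word=0x3fcbb000
[11+:1] chan=0 & 0x1 = 0x0; word=0x3fcbb000
[2+:9] addr_hi=110 & 0x1ff = 0x6e; word=0x3fcbb1b8
[0+:2] cnt=3 & 0x3 = 0x3; word=0x3fcbb1bb
word = 0x3fcbb1bb → big-endian bytes:
  [0]=0x3f  [1]=0xcb  [2]=0xb1  [3]=0xbb

3f cb b1 bb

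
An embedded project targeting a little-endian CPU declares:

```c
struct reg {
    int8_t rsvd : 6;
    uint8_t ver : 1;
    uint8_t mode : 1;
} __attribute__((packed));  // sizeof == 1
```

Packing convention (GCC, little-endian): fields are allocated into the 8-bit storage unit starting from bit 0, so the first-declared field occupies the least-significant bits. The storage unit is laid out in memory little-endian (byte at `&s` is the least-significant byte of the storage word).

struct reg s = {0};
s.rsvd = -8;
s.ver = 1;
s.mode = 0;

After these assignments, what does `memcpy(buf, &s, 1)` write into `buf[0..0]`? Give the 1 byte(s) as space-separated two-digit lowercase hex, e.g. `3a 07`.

78

rsvd (6b) val=-8 bits=0x38 at bit 0: 0x38
ver (1b) val=1 bits=0x1 at bit 6: 0x78
mode (1b) val=0 bits=0x0 at bit 7: 0x78
word = 0x78 → little-endian bytes:
  [0]=0x78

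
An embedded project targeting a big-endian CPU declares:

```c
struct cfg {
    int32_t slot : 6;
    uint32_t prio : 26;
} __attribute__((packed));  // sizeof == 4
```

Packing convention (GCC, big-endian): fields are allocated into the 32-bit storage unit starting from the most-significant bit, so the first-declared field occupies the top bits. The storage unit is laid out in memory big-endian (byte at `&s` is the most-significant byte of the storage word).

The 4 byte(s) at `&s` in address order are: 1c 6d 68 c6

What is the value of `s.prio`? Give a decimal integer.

7170246

[0]=0x1c [1]=0x6d [2]=0x68 [3]=0xc6 (big-endian) → word 0x1c6d68c6
slot [26+:6] = (word>>26) & 0x3f = 7
prio [0+:26] = (word>>0) & 0x3ffffff = 7170246  ←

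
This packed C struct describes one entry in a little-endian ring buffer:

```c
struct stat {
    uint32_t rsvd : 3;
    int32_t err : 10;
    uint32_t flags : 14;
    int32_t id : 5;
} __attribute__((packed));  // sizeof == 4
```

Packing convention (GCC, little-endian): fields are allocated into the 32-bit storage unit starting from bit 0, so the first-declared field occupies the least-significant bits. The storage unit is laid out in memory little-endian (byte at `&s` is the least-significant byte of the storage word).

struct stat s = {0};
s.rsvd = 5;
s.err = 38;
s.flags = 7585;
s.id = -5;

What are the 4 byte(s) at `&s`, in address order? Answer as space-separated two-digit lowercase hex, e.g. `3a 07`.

rsvd:3 = 5 → 0x5 << 0 → word 0x00000005
err:10 = 38 → 0x26 << 3 → word 0x00000135
flags:14 = 7585 → 0x1da1 << 13 → word 0x03b42135
id:5 = -5 → 0x1b << 27 → word 0xdbb42135
word = 0xdbb42135 → little-endian bytes:
  [0]=0x35  [1]=0x21  [2]=0xb4  [3]=0xdb

35 21 b4 db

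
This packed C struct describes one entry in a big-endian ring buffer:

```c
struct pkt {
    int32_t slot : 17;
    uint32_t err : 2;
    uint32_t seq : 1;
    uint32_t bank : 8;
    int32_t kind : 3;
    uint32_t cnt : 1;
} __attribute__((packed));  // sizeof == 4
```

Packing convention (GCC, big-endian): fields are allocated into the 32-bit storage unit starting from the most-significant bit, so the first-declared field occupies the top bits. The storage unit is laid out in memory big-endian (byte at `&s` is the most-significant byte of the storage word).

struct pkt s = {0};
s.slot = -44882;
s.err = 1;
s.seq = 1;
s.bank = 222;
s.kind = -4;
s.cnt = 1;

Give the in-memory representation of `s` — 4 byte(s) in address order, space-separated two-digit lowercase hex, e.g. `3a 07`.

[15+:17] slot=-44882 & 0x1ffff = 0x150ae; word=0xa8570000
[13+:2] err=1 & 0x3 = 0x1; word=0xa8572000
[12+:1] seq=1 & 0x1 = 0x1; word=0xa8573000
[4+:8] bank=222 & 0xff = 0xde; word=0xa8573de0
[1+:3] kind=-4 & 0x7 = 0x4; word=0xa8573de8
[0+:1] cnt=1 & 0x1 = 0x1; word=0xa8573de9
word = 0xa8573de9 → big-endian bytes:
  [0]=0xa8  [1]=0x57  [2]=0x3d  [3]=0xe9

a8 57 3d e9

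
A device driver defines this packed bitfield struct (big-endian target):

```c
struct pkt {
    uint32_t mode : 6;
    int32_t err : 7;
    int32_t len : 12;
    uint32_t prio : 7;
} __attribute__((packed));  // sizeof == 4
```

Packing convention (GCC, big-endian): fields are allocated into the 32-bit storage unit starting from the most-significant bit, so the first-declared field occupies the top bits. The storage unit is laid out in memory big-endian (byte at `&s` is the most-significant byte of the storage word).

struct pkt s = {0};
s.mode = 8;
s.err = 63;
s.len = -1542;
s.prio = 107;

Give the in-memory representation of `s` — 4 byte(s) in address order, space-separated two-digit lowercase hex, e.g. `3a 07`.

[26+:6] mode=8 & 0x3f = 0x8; word=0x20000000
[19+:7] err=63 & 0x7f = 0x3f; word=0x21f80000
[7+:12] len=-1542 & 0xfff = 0x9fa; word=0x21fcfd00
[0+:7] prio=107 & 0x7f = 0x6b; word=0x21fcfd6b
word = 0x21fcfd6b → big-endian bytes:
  [0]=0x21  [1]=0xfc  [2]=0xfd  [3]=0x6b

21 fc fd 6b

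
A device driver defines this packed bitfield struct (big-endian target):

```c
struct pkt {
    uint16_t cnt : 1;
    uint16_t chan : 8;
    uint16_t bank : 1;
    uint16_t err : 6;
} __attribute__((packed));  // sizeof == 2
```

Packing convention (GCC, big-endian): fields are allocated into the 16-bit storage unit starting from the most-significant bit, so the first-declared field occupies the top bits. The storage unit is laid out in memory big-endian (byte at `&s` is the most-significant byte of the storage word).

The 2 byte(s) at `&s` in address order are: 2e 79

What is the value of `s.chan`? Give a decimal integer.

[0]=0x2e [1]=0x79 (big-endian) → word 0x2e79
cnt [15+:1] = (word>>15) & 0x1 = 0
chan [7+:8] = (word>>7) & 0xff = 92  ←
bank [6+:1] = (word>>6) & 0x1 = 1
err [0+:6] = (word>>0) & 0x3f = 57

92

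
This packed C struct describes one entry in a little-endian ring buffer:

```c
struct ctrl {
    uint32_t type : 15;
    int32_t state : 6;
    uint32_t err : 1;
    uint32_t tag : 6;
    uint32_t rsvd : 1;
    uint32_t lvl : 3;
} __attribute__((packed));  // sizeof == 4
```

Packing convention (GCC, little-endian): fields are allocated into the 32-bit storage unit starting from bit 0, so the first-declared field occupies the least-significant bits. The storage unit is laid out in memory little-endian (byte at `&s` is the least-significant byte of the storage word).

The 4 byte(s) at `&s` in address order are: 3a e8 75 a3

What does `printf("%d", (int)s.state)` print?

[0]=0x3a [1]=0xe8 [2]=0x75 [3]=0xa3 (little-endian) → word 0xa375e83a
type [0+:15] = (word>>0) & 0x7fff = 26682
state [15+:6] = (word>>15) & 0x3f = 43  ←
err [21+:1] = (word>>21) & 0x1 = 1
tag [22+:6] = (word>>22) & 0x3f = 13
rsvd [28+:1] = (word>>28) & 0x1 = 0
lvl [29+:3] = (word>>29) & 0x7 = 5
state signed 6b, MSB=1: 43 - 64 = -21

-21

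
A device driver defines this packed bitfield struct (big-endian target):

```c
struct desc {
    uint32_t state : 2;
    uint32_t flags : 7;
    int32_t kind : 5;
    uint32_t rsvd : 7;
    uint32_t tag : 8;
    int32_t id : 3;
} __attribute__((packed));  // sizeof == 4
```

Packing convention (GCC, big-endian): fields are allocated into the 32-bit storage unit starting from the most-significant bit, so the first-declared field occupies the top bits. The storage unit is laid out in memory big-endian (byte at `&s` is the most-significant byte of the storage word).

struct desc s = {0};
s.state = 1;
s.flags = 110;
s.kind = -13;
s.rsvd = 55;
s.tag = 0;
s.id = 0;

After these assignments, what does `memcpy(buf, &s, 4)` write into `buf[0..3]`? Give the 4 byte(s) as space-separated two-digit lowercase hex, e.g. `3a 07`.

77 4d b8 00

state:2 = 1 → 0x1 << 30 → word 0x40000000
flags:7 = 110 → 0x6e << 23 → word 0x77000000
kind:5 = -13 → 0x13 << 18 → word 0x774c0000
rsvd:7 = 55 → 0x37 << 11 → word 0x774db800
tag:8 = 0 → 0x0 << 3 → word 0x774db800
id:3 = 0 → 0x0 << 0 → word 0x774db800
word = 0x774db800 → big-endian bytes:
  [0]=0x77  [1]=0x4d  [2]=0xb8  [3]=0x00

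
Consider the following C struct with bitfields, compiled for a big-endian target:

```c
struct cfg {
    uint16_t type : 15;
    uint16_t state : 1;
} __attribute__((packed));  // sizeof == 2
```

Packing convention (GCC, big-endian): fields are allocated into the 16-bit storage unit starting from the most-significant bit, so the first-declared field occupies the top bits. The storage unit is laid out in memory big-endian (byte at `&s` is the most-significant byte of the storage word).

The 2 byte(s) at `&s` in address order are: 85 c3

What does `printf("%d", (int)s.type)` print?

17121

[0]=0x85 [1]=0xc3 (big-endian) → word 0x85c3
type [1+:15] = (word>>1) & 0x7fff = 17121  ←
state [0+:1] = (word>>0) & 0x1 = 1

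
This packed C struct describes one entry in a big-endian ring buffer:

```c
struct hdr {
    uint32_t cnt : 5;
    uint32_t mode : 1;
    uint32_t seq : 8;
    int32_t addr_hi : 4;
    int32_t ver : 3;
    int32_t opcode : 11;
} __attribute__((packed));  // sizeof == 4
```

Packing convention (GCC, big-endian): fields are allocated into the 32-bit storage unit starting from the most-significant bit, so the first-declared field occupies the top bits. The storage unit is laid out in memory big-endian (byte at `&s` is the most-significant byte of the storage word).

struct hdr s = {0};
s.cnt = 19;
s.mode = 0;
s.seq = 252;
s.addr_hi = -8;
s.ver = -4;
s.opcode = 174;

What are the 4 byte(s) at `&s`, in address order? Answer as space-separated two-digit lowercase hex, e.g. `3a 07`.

9b f2 20 ae

[27+:5] cnt=19 & 0x1f = 0x13; word=0x98000000
[26+:1] mode=0 & 0x1 = 0x0; word=0x98000000
[18+:8] seq=252 & 0xff = 0xfc; word=0x9bf00000
[14+:4] addr_hi=-8 & 0xf = 0x8; word=0x9bf20000
[11+:3] ver=-4 & 0x7 = 0x4; word=0x9bf22000
[0+:11] opcode=174 & 0x7ff = 0xae; word=0x9bf220ae
word = 0x9bf220ae → big-endian bytes:
  [0]=0x9b  [1]=0xf2  [2]=0x20  [3]=0xae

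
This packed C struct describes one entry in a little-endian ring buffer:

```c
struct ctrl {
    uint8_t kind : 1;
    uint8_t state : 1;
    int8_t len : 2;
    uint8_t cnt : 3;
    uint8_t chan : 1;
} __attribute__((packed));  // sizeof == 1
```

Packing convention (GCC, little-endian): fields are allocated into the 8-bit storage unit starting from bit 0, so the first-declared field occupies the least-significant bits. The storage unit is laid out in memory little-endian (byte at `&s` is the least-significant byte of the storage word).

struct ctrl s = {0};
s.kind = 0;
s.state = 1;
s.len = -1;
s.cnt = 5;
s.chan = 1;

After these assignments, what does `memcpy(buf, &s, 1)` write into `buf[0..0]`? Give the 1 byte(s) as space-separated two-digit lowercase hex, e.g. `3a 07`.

kind (1b) val=0 bits=0x0 at bit 0: 0x00
state (1b) val=1 bits=0x1 at bit 1: 0x02
len (2b) val=-1 bits=0x3 at bit 2: 0x0e
cnt (3b) val=5 bits=0x5 at bit 4: 0x5e
chan (1b) val=1 bits=0x1 at bit 7: 0xde
word = 0xde → little-endian bytes:
  [0]=0xde

de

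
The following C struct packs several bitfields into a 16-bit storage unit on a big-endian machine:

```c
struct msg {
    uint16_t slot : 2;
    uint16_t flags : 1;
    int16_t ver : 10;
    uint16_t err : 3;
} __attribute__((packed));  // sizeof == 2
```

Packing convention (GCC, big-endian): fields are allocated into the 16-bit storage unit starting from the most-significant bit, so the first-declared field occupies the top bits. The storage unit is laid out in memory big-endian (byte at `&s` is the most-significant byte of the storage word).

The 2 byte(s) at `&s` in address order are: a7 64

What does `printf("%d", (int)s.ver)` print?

236

[0]=0xa7 [1]=0x64 (big-endian) → word 0xa764
slot [14+:2] = (word>>14) & 0x3 = 2
flags [13+:1] = (word>>13) & 0x1 = 1
ver [3+:10] = (word>>3) & 0x3ff = 236  ←
err [0+:3] = (word>>0) & 0x7 = 4
ver signed 10b, MSB=0: value = 236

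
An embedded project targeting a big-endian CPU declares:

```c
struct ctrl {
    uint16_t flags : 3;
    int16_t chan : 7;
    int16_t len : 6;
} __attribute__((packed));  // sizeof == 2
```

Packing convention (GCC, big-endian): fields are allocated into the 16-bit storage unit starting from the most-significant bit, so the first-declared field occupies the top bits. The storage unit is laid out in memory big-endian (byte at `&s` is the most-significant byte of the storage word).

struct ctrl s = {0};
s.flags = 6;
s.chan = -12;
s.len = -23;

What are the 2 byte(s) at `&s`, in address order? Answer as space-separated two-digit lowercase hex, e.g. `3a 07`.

dd 29

flags:3 = 6 → 0x6 << 13 → word 0xc000
chan:7 = -12 → 0x74 << 6 → word 0xdd00
len:6 = -23 → 0x29 << 0 → word 0xdd29
word = 0xdd29 → big-endian bytes:
  [0]=0xdd  [1]=0x29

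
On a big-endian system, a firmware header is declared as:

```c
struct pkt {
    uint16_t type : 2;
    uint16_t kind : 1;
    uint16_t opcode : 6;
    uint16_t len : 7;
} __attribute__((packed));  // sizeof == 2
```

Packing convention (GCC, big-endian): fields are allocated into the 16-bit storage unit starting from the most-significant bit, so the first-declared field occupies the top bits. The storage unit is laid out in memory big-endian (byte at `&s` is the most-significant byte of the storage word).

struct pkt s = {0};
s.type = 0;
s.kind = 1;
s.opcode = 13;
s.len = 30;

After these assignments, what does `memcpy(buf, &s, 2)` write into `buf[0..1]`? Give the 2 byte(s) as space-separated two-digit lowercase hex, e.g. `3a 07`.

26 9e

[14+:2] type=0 & 0x3 = 0x0; word=0x0000
[13+:1] kind=1 & 0x1 = 0x1; word=0x2000
[7+:6] opcode=13 & 0x3f = 0xd; word=0x2680
[0+:7] len=30 & 0x7f = 0x1e; word=0x269e
word = 0x269e → big-endian bytes:
  [0]=0x26  [1]=0x9e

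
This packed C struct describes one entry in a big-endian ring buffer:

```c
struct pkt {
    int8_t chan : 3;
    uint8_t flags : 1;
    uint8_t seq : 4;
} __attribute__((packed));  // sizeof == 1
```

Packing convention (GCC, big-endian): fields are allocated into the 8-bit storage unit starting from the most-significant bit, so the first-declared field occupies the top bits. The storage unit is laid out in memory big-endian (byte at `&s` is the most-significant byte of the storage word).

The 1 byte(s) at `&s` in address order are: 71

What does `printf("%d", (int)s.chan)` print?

3

[0]=0x71 (big-endian) → word 0x71
chan [5+:3] = (word>>5) & 0x7 = 3  ←
flags [4+:1] = (word>>4) & 0x1 = 1
seq [0+:4] = (word>>0) & 0xf = 1
chan signed 3b, MSB=0: value = 3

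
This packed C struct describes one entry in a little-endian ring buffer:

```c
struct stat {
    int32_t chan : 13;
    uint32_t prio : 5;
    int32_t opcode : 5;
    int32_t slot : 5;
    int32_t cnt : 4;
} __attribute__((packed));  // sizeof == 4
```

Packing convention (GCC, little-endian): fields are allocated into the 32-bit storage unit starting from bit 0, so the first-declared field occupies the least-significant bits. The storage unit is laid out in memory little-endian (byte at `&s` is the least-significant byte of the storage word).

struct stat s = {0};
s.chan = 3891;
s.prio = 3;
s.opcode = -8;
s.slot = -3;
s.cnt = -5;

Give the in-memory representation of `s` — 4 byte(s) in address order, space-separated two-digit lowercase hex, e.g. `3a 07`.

[0+:13] chan=3891 & 0x1fff = 0xf33; word=0x00000f33
[13+:5] prio=3 & 0x1f = 0x3; word=0x00006f33
[18+:5] opcode=-8 & 0x1f = 0x18; word=0x00606f33
[23+:5] slot=-3 & 0x1f = 0x1d; word=0x0ee06f33
[28+:4] cnt=-5 & 0xf = 0xb; word=0xbee06f33
word = 0xbee06f33 → little-endian bytes:
  [0]=0x33  [1]=0x6f  [2]=0xe0  [3]=0xbe

33 6f e0 be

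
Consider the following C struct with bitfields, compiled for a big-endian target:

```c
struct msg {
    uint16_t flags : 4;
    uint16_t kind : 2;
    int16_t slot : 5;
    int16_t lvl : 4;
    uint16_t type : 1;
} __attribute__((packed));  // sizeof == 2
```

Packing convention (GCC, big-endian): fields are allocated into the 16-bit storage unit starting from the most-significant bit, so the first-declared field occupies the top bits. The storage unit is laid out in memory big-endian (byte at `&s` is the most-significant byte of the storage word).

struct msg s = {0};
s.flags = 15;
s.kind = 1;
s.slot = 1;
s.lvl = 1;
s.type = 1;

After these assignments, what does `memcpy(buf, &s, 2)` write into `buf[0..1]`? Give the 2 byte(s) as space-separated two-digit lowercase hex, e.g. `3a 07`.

[12+:4] flags=15 & 0xf = 0xf; word=0xf000
[10+:2] kind=1 & 0x3 = 0x1; word=0xf400
[5+:5] slot=1 & 0x1f = 0x1; word=0xf420
[1+:4] lvl=1 & 0xf = 0x1; word=0xf422
[0+:1] type=1 & 0x1 = 0x1; word=0xf423
word = 0xf423 → big-endian bytes:
  [0]=0xf4  [1]=0x23

f4 23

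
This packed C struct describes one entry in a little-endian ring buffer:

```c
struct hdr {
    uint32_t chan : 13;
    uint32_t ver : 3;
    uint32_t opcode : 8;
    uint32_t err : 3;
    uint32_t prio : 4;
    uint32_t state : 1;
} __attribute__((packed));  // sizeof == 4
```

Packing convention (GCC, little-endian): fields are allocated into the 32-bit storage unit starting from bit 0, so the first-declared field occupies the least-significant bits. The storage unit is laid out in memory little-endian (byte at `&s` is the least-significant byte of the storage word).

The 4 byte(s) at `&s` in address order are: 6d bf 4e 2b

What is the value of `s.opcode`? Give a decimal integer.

[0]=0x6d [1]=0xbf [2]=0x4e [3]=0x2b (little-endian) → word 0x2b4ebf6d
chan:13 @ bit 0 → (0x2b4ebf6d>>0)&0x1fff = 0x1f6d
ver:3 @ bit 13 → (0x2b4ebf6d>>13)&0x7 = 0x5
opcode:8 @ bit 16 → (0x2b4ebf6d>>16)&0xff = 0x4e  ←
err:3 @ bit 24 → (0x2b4ebf6d>>24)&0x7 = 0x3
prio:4 @ bit 27 → (0x2b4ebf6d>>27)&0xf = 0x5
state:1 @ bit 31 → (0x2b4ebf6d>>31)&0x1 = 0x0

78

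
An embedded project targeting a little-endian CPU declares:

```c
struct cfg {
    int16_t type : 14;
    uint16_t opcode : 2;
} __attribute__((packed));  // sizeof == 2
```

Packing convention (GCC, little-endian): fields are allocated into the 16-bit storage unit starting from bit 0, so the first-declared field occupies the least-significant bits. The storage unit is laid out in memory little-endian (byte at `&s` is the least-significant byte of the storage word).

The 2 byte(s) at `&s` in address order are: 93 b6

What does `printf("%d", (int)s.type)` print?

[0]=0x93 [1]=0xb6 (little-endian) → word 0xb693
type:14 @ bit 0 → (0xb693>>0)&0x3fff = 0x3693  ←
opcode:2 @ bit 14 → (0xb693>>14)&0x3 = 0x2
type signed 14b, MSB=1: 13971 - 16384 = -2413

-2413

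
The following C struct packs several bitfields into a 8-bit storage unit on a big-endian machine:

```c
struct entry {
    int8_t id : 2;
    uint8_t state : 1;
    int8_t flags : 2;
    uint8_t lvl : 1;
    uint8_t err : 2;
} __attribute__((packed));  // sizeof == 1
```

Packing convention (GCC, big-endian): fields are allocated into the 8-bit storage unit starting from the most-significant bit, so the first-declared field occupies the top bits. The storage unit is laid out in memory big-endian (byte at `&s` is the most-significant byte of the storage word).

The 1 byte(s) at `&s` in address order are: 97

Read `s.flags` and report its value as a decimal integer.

[0]=0x97 (big-endian) → word 0x97
id [6+:2] = (word>>6) & 0x3 = 2
state [5+:1] = (word>>5) & 0x1 = 0
flags [3+:2] = (word>>3) & 0x3 = 2  ←
lvl [2+:1] = (word>>2) & 0x1 = 1
err [0+:2] = (word>>0) & 0x3 = 3
flags signed 2b, MSB=1: 2 - 4 = -2

-2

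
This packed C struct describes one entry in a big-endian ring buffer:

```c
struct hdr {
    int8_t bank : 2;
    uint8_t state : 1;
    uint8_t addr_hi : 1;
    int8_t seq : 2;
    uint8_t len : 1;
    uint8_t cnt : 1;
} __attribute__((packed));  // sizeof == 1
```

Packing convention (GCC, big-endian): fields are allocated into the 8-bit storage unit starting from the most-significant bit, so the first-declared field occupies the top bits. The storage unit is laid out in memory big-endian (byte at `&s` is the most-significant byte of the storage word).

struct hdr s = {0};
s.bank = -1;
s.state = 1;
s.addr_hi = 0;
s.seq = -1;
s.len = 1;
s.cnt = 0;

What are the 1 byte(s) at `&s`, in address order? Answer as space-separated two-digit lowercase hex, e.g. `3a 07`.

ee

bank:2 = -1 → 0x3 << 6 → word 0xc0
state:1 = 1 → 0x1 << 5 → word 0xe0
addr_hi:1 = 0 → 0x0 << 4 → word 0xe0
seq:2 = -1 → 0x3 << 2 → word 0xec
len:1 = 1 → 0x1 << 1 → word 0xee
cnt:1 = 0 → 0x0 << 0 → word 0xee
word = 0xee → big-endian bytes:
  [0]=0xee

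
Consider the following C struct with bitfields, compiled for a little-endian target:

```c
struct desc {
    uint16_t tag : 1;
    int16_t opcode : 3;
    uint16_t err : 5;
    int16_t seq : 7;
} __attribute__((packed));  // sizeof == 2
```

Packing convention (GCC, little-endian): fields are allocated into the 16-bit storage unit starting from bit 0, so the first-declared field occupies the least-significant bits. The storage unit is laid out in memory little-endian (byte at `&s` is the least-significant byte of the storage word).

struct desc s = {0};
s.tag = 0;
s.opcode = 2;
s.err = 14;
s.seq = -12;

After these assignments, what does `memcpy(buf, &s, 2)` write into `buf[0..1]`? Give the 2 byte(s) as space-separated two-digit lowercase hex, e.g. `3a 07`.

e4 e8

[0+:1] tag=0 & 0x1 = 0x0; word=0x0000
[1+:3] opcode=2 & 0x7 = 0x2; word=0x0004
[4+:5] err=14 & 0x1f = 0xe; word=0x00e4
[9+:7] seq=-12 & 0x7f = 0x74; word=0xe8e4
word = 0xe8e4 → little-endian bytes:
  [0]=0xe4  [1]=0xe8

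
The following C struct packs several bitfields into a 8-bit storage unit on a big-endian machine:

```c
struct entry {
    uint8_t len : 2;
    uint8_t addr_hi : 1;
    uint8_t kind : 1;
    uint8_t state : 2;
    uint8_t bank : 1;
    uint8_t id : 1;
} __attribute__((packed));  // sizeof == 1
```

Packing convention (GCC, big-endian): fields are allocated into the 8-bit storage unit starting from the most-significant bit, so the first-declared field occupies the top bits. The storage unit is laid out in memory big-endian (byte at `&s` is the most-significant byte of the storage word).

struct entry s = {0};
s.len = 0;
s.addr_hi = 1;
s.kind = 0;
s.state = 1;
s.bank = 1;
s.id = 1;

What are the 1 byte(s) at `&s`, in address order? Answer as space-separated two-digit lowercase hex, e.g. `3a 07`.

27

len (2b) val=0 bits=0x0 at bit 6: 0x00
addr_hi (1b) val=1 bits=0x1 at bit 5: 0x20
kind (1b) val=0 bits=0x0 at bit 4: 0x20
state (2b) val=1 bits=0x1 at bit 2: 0x24
bank (1b) val=1 bits=0x1 at bit 1: 0x26
id (1b) val=1 bits=0x1 at bit 0: 0x27
word = 0x27 → big-endian bytes:
  [0]=0x27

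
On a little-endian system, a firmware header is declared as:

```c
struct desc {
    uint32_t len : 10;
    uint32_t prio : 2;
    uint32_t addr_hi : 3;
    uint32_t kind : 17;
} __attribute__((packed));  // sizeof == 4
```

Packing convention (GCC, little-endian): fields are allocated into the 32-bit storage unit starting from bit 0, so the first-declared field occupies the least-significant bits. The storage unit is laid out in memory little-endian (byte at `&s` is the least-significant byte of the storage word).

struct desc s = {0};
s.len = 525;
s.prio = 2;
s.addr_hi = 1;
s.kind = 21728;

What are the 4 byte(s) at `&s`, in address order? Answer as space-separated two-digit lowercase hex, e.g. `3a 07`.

[0+:10] len=525 & 0x3ff = 0x20d; word=0x0000020d
[10+:2] prio=2 & 0x3 = 0x2; word=0x00000a0d
[12+:3] addr_hi=1 & 0x7 = 0x1; word=0x00001a0d
[15+:17] kind=21728 & 0x1ffff = 0x54e0; word=0x2a701a0d
word = 0x2a701a0d → little-endian bytes:
  [0]=0x0d  [1]=0x1a  [2]=0x70  [3]=0x2a

0d 1a 70 2a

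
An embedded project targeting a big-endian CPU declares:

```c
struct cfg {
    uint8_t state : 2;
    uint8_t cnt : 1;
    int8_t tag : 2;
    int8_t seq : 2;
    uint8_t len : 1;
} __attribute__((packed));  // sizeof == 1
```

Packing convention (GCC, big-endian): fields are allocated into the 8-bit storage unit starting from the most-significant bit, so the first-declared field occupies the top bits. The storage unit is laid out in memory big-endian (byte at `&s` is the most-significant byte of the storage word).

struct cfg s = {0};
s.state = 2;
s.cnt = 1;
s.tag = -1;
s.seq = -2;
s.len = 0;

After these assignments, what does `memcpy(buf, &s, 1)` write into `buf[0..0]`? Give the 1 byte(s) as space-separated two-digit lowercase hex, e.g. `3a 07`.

bc

[6+:2] state=2 & 0x3 = 0x2; word=0x80
[5+:1] cnt=1 & 0x1 = 0x1; word=0xa0
[3+:2] tag=-1 & 0x3 = 0x3; word=0xb8
[1+:2] seq=-2 & 0x3 = 0x2; word=0xbc
[0+:1] len=0 & 0x1 = 0x0; word=0xbc
word = 0xbc → big-endian bytes:
  [0]=0xbc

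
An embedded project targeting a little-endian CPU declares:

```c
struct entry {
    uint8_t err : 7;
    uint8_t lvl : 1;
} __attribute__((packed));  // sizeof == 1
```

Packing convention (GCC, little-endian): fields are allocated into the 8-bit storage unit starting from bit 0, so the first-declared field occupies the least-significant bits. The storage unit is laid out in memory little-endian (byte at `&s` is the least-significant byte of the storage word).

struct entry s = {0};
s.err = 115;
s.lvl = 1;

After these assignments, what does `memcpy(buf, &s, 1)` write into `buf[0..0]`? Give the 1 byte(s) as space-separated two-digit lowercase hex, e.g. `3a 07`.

[0+:7] err=115 & 0x7f = 0x73; word=0x73
[7+:1] lvl=1 & 0x1 = 0x1; word=0xf3
word = 0xf3 → little-endian bytes:
  [0]=0xf3

f3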